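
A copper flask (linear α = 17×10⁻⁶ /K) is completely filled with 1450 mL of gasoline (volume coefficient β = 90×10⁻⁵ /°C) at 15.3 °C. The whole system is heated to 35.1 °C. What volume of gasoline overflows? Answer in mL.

The flask also expands: β_container ≈ 3α = 5.1×10⁻⁵ /K
Net overflow = V₀(β_liq − 3α_cont)ΔT
β − 3α = 9.00×10⁻⁴ − 5.1×10⁻⁵ = 8.49×10⁻⁴ /K; ΔT = 19.8 K
ΔV = 1450 × 8.49×10⁻⁴ × 19.8 = 24.4 mL

24.4 mL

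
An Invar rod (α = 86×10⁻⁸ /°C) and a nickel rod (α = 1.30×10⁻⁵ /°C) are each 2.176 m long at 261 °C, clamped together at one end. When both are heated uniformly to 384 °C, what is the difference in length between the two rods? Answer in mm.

3.25 mm

ΔT = 123 K
Invar: ΔL = 86×10⁻⁸ × 2.176 m × 123 = 2.3018×10⁻⁴ m = 0.23018 mm
nickel: ΔL = 1.30×10⁻⁵ × 2.176 m × 123 = 3.4794×10⁻³ m = 3.4794 mm
difference = 3.4794 − 0.23018 = 3.24922 mm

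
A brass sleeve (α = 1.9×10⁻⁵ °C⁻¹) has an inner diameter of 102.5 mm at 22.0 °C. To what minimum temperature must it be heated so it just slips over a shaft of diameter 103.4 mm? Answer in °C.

T = 484 °C

Required Δd = 103.4 − 102.5 = 0.9 mm
Δd = αd₀ΔT ⇒ ΔT = Δd/(αd₀) = 0.9 / (1.9×10⁻⁵ × 102.5) = 462.13 K
T_min = 22.0 + 462.13 = 484.13 °C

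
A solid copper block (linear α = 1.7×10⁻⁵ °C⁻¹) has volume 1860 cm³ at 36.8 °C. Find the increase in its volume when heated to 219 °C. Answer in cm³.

ΔV = 17.3 cm³

Isotropic solid: β ≈ 3α = 5.1×10⁻⁵ /K; ΔT = 182.2 K
ΔV = 3αV₀ΔT = 3(1.7×10⁻⁵)(1860)(182.2) = 17.3 cm³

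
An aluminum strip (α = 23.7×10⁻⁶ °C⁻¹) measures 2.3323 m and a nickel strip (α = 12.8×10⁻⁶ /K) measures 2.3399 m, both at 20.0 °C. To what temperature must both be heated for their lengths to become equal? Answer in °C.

Equal length when α₁L₁ΔT − α₂L₂ΔT = L₂ − L₁ = 7.60×10⁻³ m
α₁L₁ = 5.527551×10⁻⁵, α₂L₂ = 2.995072×10⁻⁵ → Δ(αL) = 2.532479×10⁻⁵ m/K
ΔT = 7.60×10⁻³ / 2.532479×10⁻⁵ = 300.101 K, so T = 20.0 + 300.101 = 320.101 °C

T = 320.1 °C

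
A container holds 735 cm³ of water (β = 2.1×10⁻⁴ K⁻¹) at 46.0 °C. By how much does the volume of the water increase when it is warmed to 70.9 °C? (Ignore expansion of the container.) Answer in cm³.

|ΔT| = |70.9 − 46.0| = 24.9 K
ΔV = βV₀ΔT = (2.1×10⁻⁴)(735)(24.9) = 3.84 cm³

ΔV = 3.84 cm³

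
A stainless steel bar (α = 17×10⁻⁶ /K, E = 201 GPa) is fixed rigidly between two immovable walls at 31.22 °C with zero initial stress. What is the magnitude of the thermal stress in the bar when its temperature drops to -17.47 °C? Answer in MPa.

σ = 166 MPa

Fully constrained: the free strain ε = αΔT is blocked, so σ = Eε = EαΔT.
|ΔT| = 48.69 K
σ = 201×10⁹ × 17×10⁻⁶ × 48.69 = 1.66×10⁸ Pa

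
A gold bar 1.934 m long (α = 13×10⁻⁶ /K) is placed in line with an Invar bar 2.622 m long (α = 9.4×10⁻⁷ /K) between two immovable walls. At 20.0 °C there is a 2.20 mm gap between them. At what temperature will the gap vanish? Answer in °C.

T = 99.7 °C

Gap closes when ΔL₁ + ΔL₂ = 2.20 mm = 2.20×10⁻³ m
(α₁L₁ + α₂L₂)ΔT = g
α₁L₁ + α₂L₂ = 13×10⁻⁶×1.934 + 9.4×10⁻⁷×2.622 = 2.760668×10⁻⁵ m/K
ΔT = 2.20×10⁻³ / 2.760668×10⁻⁵ = 79.691 K
T = 20.0 + 79.691 = 99.691 °C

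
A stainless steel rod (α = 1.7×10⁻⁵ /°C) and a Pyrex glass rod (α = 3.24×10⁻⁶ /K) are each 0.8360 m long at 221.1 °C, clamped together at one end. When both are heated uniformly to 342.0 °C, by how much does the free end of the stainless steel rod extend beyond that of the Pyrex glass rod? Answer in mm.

1.39 mm

ΔT = 120.9 K
stainless steel: ΔL = 1.7×10⁻⁵ × 0.8360 m × 120.9 = 1.7182×10⁻³ m = 1.7182 mm
Pyrex glass: ΔL = 3.24×10⁻⁶ × 0.8360 m × 120.9 = 3.2747×10⁻⁴ m = 0.32747 mm
difference = 1.7182 − 0.32747 = 1.39073 mm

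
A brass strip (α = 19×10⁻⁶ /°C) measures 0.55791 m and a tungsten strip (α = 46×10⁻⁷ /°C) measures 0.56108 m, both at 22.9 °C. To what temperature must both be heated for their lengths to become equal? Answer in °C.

T = 418.2 °C

Equal length when α₁L₁ΔT − α₂L₂ΔT = L₂ − L₁ = 3.17×10⁻³ m
α₁L₁ = 1.060029×10⁻⁵, α₂L₂ = 2.580968×10⁻⁶ → Δ(αL) = 8.019322×10⁻⁶ m/K
ΔT = 3.17×10⁻³ / 8.019322×10⁻⁶ = 395.295 K, so T = 22.9 + 395.295 = 418.195 °C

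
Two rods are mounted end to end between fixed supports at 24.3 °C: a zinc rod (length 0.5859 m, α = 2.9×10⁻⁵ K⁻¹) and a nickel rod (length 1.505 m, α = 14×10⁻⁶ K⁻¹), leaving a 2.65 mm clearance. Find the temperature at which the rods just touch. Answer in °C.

α₁L₁ = 1.69911×10⁻⁵ m/K, α₂L₂ = 2.107×10⁻⁵ m/K → total 3.80611×10⁻⁵ m/K
ΔT = g/(α₁L₁+α₂L₂) = 2.65×10⁻³ / 3.80611×10⁻⁵ = 69.625 K
T = 24.3 + 69.625 = 93.925 °C

T = 93.9 °C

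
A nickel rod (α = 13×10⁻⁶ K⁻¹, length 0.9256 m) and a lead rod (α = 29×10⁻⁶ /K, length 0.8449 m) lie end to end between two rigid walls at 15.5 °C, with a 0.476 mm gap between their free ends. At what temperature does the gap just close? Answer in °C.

T = 28.5 °C

α₁L₁ = 1.20328×10⁻⁵ m/K, α₂L₂ = 2.45021×10⁻⁵ m/K → total 3.65349×10⁻⁵ m/K
ΔT = g/(α₁L₁+α₂L₂) = 4.76×10⁻⁴ / 3.65349×10⁻⁵ = 13.029 K
T = 15.5 + 13.029 = 28.529 °C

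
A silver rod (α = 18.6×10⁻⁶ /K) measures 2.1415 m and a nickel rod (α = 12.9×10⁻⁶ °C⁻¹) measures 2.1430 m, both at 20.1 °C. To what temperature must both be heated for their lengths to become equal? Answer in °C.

T = 143.2 °C

L₁(1 + α₁ΔT) = L₂(1 + α₂ΔT) ⇒ ΔT = (L₂ − L₁)/(α₁L₁ − α₂L₂)
L₂ − L₁ = 2.1430 − 2.1415 = 1.50×10⁻³ m
α₁L₁ − α₂L₂ = 18.6×10⁻⁶×2.1415 − 12.9×10⁻⁶×2.1430 = 1.21872×10⁻⁵ m/K
ΔT = 1.50×10⁻³ / 1.21872×10⁻⁵ = 123.080 K
T = 20.1 + 123.080 = 143.180 °C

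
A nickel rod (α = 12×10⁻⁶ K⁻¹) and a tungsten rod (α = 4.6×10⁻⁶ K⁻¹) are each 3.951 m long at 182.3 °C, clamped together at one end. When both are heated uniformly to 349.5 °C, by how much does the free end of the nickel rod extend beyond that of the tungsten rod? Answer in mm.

4.89 mm

ΔT = 167.2 K
nickel: ΔL = 12×10⁻⁶ × 3.951 m × 167.2 = 7.9273×10⁻³ m = 7.9273 mm
tungsten: ΔL = 4.6×10⁻⁶ × 3.951 m × 167.2 = 3.0388×10⁻³ m = 3.0388 mm
difference = 7.9273 − 3.0388 = 4.8885 mm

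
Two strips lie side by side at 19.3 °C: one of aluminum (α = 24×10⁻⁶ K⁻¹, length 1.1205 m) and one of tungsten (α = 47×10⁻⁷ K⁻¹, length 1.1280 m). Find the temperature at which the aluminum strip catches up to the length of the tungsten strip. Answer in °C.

L₁(1 + α₁ΔT) = L₂(1 + α₂ΔT) ⇒ ΔT = (L₂ − L₁)/(α₁L₁ − α₂L₂)
L₂ − L₁ = 1.1280 − 1.1205 = 7.50×10⁻³ m
α₁L₁ − α₂L₂ = 24×10⁻⁶×1.1205 − 47×10⁻⁷×1.1280 = 2.15904×10⁻⁵ m/K
ΔT = 7.50×10⁻³ / 2.15904×10⁻⁵ = 347.377 K
T = 19.3 + 347.377 = 366.677 °C

T = 366.7 °C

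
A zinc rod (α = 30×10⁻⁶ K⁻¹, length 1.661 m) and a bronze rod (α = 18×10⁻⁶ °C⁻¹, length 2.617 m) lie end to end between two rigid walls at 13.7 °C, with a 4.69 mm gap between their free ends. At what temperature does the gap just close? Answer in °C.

α₁L₁ = 4.983×10⁻⁵ m/K, α₂L₂ = 4.7106×10⁻⁵ m/K → total 9.6936×10⁻⁵ m/K
ΔT = g/(α₁L₁+α₂L₂) = 4.69×10⁻³ / 9.6936×10⁻⁵ = 48.382 K
T = 13.7 + 48.382 = 62.082 °C

T = 62.1 °C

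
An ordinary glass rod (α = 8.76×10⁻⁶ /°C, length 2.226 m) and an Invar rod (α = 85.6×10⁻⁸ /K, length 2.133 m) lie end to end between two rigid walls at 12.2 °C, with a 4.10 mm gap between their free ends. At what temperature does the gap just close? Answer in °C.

T = 204 °C

α₁L₁ = 1.949976×10⁻⁵ m/K, α₂L₂ = 1.825848×10⁻⁶ m/K → total 2.1325608×10⁻⁵ m/K
ΔT = g/(α₁L₁+α₂L₂) = 4.10×10⁻³ / 2.1325608×10⁻⁵ = 192.26 K
T = 12.2 + 192.26 = 204.46 °C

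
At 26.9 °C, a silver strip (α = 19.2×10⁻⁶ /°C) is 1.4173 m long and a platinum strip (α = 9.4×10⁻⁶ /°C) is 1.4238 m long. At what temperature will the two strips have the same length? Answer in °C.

T = 496.9 °C

Equal length when α₁L₁ΔT − α₂L₂ΔT = L₂ − L₁ = 6.50×10⁻³ m
α₁L₁ = 2.721216×10⁻⁵, α₂L₂ = 1.338372×10⁻⁵ → Δ(αL) = 1.382844×10⁻⁵ m/K
ΔT = 6.50×10⁻³ / 1.382844×10⁻⁵ = 470.046 K, so T = 26.9 + 470.046 = 496.946 °C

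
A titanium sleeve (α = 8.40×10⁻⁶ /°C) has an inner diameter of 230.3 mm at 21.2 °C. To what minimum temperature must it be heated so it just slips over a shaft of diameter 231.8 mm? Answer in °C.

Required Δd = 231.8 − 230.3 = 1.5 mm
Δd = αd₀ΔT ⇒ ΔT = Δd/(αd₀) = 1.5 / (8.40×10⁻⁶ × 230.3) = 775.39 K
T_min = 21.2 + 775.39 = 796.59 °C

T = 797 °C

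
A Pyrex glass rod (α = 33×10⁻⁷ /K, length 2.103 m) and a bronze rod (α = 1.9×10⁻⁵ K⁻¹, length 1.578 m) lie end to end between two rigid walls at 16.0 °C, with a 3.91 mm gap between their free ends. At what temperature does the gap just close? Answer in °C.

T = 122 °C

α₁L₁ = 6.9399×10⁻⁶ m/K, α₂L₂ = 2.9982×10⁻⁵ m/K → total 3.69219×10⁻⁵ m/K
ΔT = g/(α₁L₁+α₂L₂) = 3.91×10⁻³ / 3.69219×10⁻⁵ = 105.90 K
T = 16.0 + 105.90 = 121.90 °C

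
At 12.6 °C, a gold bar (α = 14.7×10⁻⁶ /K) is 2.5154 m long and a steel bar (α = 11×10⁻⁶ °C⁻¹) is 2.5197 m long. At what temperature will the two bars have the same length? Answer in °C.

T = 477.0 °C

Equal length when α₁L₁ΔT − α₂L₂ΔT = L₂ − L₁ = 4.30×10⁻³ m
α₁L₁ = 3.697638×10⁻⁵, α₂L₂ = 2.77167×10⁻⁵ → Δ(αL) = 9.25968×10⁻⁶ m/K
ΔT = 4.30×10⁻³ / 9.25968×10⁻⁶ = 464.379 K, so T = 12.6 + 464.379 = 476.979 °C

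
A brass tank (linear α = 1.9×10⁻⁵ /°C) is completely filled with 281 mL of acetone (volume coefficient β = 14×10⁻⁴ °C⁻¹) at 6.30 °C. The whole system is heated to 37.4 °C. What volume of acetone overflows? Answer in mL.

The tank also expands: β_container ≈ 3α = 5.7×10⁻⁵ /K
Net overflow = V₀(β_liq − 3α_cont)ΔT
β − 3α = 1.40×10⁻³ − 5.7×10⁻⁵ = 1.343×10⁻³ /K; ΔT = 31.10 K
ΔV = 281 × 1.343×10⁻³ × 31.10 = 11.7 mL

11.7 mL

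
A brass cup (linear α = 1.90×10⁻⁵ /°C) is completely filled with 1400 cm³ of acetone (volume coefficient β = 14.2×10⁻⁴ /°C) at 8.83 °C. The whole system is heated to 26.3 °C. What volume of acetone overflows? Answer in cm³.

The cup also expands: β_container ≈ 3α = 5.7×10⁻⁵ /K
Net overflow = V₀(β_liq − 3α_cont)ΔT
β − 3α = 1.42×10⁻³ − 5.7×10⁻⁵ = 1.363×10⁻³ /K; ΔT = 17.47 K
ΔV = 1400 × 1.363×10⁻³ × 17.47 = 33.3 cm³

33.3 cm³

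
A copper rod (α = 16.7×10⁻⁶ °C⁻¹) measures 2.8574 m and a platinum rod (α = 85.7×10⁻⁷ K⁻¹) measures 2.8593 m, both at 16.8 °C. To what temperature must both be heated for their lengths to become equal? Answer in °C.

L₁(1 + α₁ΔT) = L₂(1 + α₂ΔT) ⇒ ΔT = (L₂ − L₁)/(α₁L₁ − α₂L₂)
L₂ − L₁ = 2.8593 − 2.8574 = 1.90×10⁻³ m
α₁L₁ − α₂L₂ = 16.7×10⁻⁶×2.8574 − 85.7×10⁻⁷×2.8593 = 2.3214379×10⁻⁵ m/K
ΔT = 1.90×10⁻³ / 2.3214379×10⁻⁵ = 81.8458 K
T = 16.8 + 81.8458 = 98.6458 °C

T = 98.65 °C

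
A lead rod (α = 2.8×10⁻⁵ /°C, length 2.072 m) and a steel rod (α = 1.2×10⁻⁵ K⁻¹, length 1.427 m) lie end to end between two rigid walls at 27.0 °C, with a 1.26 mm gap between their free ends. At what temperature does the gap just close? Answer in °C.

Gap closes when ΔL₁ + ΔL₂ = 1.26 mm = 1.26×10⁻³ m
(α₁L₁ + α₂L₂)ΔT = g
α₁L₁ + α₂L₂ = 2.8×10⁻⁵×2.072 + 1.2×10⁻⁵×1.427 = 7.514×10⁻⁵ m/K
ΔT = 1.26×10⁻³ / 7.514×10⁻⁵ = 16.769 K
T = 27.0 + 16.769 = 43.769 °C

T = 43.8 °C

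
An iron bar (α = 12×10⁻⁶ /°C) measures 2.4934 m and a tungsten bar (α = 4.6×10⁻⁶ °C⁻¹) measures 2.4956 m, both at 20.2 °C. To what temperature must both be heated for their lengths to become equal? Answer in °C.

T = 139.5 °C

Equal length when α₁L₁ΔT − α₂L₂ΔT = L₂ − L₁ = 2.20×10⁻³ m
α₁L₁ = 2.99208×10⁻⁵, α₂L₂ = 1.147976×10⁻⁵ → Δ(αL) = 1.844104×10⁻⁵ m/K
ΔT = 2.20×10⁻³ / 1.844104×10⁻⁵ = 119.299 K, so T = 20.2 + 119.299 = 139.499 °C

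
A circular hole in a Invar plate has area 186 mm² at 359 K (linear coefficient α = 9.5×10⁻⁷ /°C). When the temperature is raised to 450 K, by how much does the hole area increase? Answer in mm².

ΔA = 0.0322 mm²

Area coefficient ≈ 2α; |ΔT| = 91 K
ΔA = 2αA₀ΔT = 2(9.5×10⁻⁷)(186)(91) = 0.0322 mm²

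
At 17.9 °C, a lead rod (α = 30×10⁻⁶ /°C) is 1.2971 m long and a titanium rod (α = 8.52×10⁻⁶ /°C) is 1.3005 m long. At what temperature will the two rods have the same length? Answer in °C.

L₁(1 + α₁ΔT) = L₂(1 + α₂ΔT) ⇒ ΔT = (L₂ − L₁)/(α₁L₁ − α₂L₂)
L₂ − L₁ = 1.3005 − 1.2971 = 3.40×10⁻³ m
α₁L₁ − α₂L₂ = 30×10⁻⁶×1.2971 − 8.52×10⁻⁶×1.3005 = 2.783274×10⁻⁵ m/K
ΔT = 3.40×10⁻³ / 2.783274×10⁻⁵ = 122.158 K
T = 17.9 + 122.158 = 140.058 °C

T = 140.1 °C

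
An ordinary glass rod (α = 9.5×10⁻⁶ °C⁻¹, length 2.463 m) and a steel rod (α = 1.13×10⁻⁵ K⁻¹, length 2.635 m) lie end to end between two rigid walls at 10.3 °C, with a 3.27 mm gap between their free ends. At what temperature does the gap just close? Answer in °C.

T = 71.8 °C

Gap closes when ΔL₁ + ΔL₂ = 3.27 mm = 3.27×10⁻³ m
(α₁L₁ + α₂L₂)ΔT = g
α₁L₁ + α₂L₂ = 9.5×10⁻⁶×2.463 + 1.13×10⁻⁵×2.635 = 5.3174×10⁻⁵ m/K
ΔT = 3.27×10⁻³ / 5.3174×10⁻⁵ = 61.496 K
T = 10.3 + 61.496 = 71.796 °C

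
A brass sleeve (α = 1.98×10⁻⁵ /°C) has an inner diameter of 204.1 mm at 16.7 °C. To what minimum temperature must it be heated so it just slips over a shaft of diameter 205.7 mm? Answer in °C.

T = 413 °C

Required Δd = 205.7 − 204.1 = 1.6 mm
Δd = αd₀ΔT ⇒ ΔT = Δd/(αd₀) = 1.6 / (1.98×10⁻⁵ × 204.1) = 395.92 K
T_min = 16.7 + 395.92 = 412.62 °C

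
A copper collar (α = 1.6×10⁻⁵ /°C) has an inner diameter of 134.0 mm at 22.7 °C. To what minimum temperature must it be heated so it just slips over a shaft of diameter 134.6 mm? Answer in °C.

T = 303 °C

Required Δd = 134.6 − 134.0 = 0.6 mm
Δd = αd₀ΔT ⇒ ΔT = Δd/(αd₀) = 0.6 / (1.6×10⁻⁵ × 134.0) = 279.85 K
T_min = 22.7 + 279.85 = 302.55 °C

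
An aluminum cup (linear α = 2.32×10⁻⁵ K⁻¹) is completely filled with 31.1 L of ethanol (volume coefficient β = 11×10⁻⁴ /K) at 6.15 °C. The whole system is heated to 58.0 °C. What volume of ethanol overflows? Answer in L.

The cup also expands: β_container ≈ 3α = 6.96×10⁻⁵ /K
Net overflow = V₀(β_liq − 3α_cont)ΔT
β − 3α = 1.10×10⁻³ − 6.96×10⁻⁵ = 1.0304×10⁻³ /K; ΔT = 51.85 K
ΔV = 31.1 × 1.0304×10⁻³ × 51.85 = 1.66 L

1.66 L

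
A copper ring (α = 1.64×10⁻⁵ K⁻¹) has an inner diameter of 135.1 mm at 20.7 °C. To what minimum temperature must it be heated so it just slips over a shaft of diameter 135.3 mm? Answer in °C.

T = 111 °C

Required Δd = 135.3 − 135.1 = 0.2 mm
Δd = αd₀ΔT ⇒ ΔT = Δd/(αd₀) = 0.2 / (1.64×10⁻⁵ × 135.1) = 90.27 K
T_min = 20.7 + 90.27 = 110.97 °C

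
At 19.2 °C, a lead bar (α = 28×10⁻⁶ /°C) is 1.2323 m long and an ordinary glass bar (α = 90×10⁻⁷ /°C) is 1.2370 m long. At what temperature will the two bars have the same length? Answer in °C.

Equal length when α₁L₁ΔT − α₂L₂ΔT = L₂ − L₁ = 4.70×10⁻³ m
α₁L₁ = 3.45044×10⁻⁵, α₂L₂ = 1.1133×10⁻⁵ → Δ(αL) = 2.33714×10⁻⁵ m/K
ΔT = 4.70×10⁻³ / 2.33714×10⁻⁵ = 201.100 K, so T = 19.2 + 201.100 = 220.300 °C

T = 220.3 °C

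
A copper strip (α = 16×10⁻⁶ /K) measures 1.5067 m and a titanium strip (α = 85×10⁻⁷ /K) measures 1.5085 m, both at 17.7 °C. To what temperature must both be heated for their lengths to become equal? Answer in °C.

T = 177.2 °C

Equal length when α₁L₁ΔT − α₂L₂ΔT = L₂ − L₁ = 1.80×10⁻³ m
α₁L₁ = 2.41072×10⁻⁵, α₂L₂ = 1.282225×10⁻⁵ → Δ(αL) = 1.128495×10⁻⁵ m/K
ΔT = 1.80×10⁻³ / 1.128495×10⁻⁵ = 159.504 K, so T = 17.7 + 159.504 = 177.204 °C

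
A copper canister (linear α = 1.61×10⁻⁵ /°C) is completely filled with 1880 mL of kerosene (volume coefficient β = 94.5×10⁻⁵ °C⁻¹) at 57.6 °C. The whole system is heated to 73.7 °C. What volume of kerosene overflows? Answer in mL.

27.1 mL

The canister also expands: β_container ≈ 3α = 4.83×10⁻⁵ /K
Net overflow = V₀(β_liq − 3α_cont)ΔT
β − 3α = 9.45×10⁻⁴ − 4.83×10⁻⁵ = 8.967×10⁻⁴ /K; ΔT = 16.1 K
ΔV = 1880 × 8.967×10⁻⁴ × 16.1 = 27.1 mL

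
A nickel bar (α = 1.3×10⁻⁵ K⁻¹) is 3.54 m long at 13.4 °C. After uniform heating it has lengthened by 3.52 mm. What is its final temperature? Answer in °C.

T = 89.9 °C

ΔL = αL₀ΔT ⇒ ΔT = ΔL / (αL₀)
ΔT = 3.52×10⁻³ m / (1.3×10⁻⁵ × 3.54 m) = 76.488 K
T = 13.4 + 76.488 = 89.888 °C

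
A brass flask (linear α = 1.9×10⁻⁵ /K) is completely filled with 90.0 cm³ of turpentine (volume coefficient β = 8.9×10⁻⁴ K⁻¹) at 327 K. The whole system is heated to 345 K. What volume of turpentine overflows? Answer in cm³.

1.35 cm³

The flask also expands: β_container ≈ 3α = 5.7×10⁻⁵ /K
Net overflow = V₀(β_liq − 3α_cont)ΔT
β − 3α = 8.90×10⁻⁴ − 5.7×10⁻⁵ = 8.33×10⁻⁴ /K; ΔT = 18 K
ΔV = 90.0 × 8.33×10⁻⁴ × 18 = 1.35 cm³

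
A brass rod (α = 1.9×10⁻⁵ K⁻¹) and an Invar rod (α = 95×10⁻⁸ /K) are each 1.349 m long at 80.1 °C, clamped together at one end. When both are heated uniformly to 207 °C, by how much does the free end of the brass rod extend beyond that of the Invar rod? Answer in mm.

ΔT = 126.9 K
brass: ΔL = 1.9×10⁻⁵ × 1.349 m × 126.9 = 3.2526×10⁻³ m = 3.2526 mm
Invar: ΔL = 95×10⁻⁸ × 1.349 m × 126.9 = 1.6263×10⁻⁴ m = 0.16263 mm
difference = 3.2526 − 0.16263 = 3.08997 mm

3.09 mm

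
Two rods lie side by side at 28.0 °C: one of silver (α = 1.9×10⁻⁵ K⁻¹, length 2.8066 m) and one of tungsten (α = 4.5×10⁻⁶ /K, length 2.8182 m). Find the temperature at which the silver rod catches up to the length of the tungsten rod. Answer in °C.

T = 313.4 °C

Equal length when α₁L₁ΔT − α₂L₂ΔT = L₂ − L₁ = 1.16×10⁻² m
α₁L₁ = 5.33254×10⁻⁵, α₂L₂ = 1.26819×10⁻⁵ → Δ(αL) = 4.06435×10⁻⁵ m/K
ΔT = 1.16×10⁻² / 4.06435×10⁻⁵ = 285.408 K, so T = 28.0 + 285.408 = 313.408 °C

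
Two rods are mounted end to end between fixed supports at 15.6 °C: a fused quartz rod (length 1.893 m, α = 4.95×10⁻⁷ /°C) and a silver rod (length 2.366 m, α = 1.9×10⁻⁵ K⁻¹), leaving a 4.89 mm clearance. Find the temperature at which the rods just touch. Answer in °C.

Gap closes when ΔL₁ + ΔL₂ = 4.89 mm = 4.89×10⁻³ m
(α₁L₁ + α₂L₂)ΔT = g
α₁L₁ + α₂L₂ = 4.95×10⁻⁷×1.893 + 1.9×10⁻⁵×2.366 = 4.5891035×10⁻⁵ m/K
ΔT = 4.89×10⁻³ / 4.5891035×10⁻⁵ = 106.56 K
T = 15.6 + 106.56 = 122.16 °C

T = 122 °C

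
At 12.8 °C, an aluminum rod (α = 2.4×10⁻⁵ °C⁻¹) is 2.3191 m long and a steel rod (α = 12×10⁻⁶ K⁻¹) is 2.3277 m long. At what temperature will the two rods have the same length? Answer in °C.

T = 323.0 °C

Equal length when α₁L₁ΔT − α₂L₂ΔT = L₂ − L₁ = 8.60×10⁻³ m
α₁L₁ = 5.56584×10⁻⁵, α₂L₂ = 2.79324×10⁻⁵ → Δ(αL) = 2.7726×10⁻⁵ m/K
ΔT = 8.60×10⁻³ / 2.7726×10⁻⁵ = 310.178 K, so T = 12.8 + 310.178 = 322.978 °C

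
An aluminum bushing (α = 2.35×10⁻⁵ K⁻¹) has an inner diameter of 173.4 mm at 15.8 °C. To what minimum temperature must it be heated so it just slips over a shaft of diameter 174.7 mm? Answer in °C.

T = 335 °C

Required Δd = 174.7 − 173.4 = 1.3 mm
Δd = αd₀ΔT ⇒ ΔT = Δd/(αd₀) = 1.3 / (2.35×10⁻⁵ × 173.4) = 319.03 K
T_min = 15.8 + 319.03 = 334.83 °C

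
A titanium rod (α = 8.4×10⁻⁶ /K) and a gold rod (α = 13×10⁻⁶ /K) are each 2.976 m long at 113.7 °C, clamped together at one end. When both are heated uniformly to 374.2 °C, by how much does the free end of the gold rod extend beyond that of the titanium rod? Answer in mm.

3.57 mm

ΔT = 260.5 K
titanium: ΔL = 8.4×10⁻⁶ × 2.976 m × 260.5 = 6.5121×10⁻³ m = 6.5121 mm
gold: ΔL = 13×10⁻⁶ × 2.976 m × 260.5 = 1.0078×10⁻² m = 10.078 mm
difference = 10.078 − 6.5121 = 3.5659 mm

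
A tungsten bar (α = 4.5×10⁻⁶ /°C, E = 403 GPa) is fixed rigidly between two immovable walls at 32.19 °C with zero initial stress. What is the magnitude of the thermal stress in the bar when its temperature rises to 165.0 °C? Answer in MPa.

Fully constrained: the free strain ε = αΔT is blocked, so σ = Eε = EαΔT.
|ΔT| = 132.81 K
σ = 403×10⁹ × 4.5×10⁻⁶ × 132.81 = 2.41×10⁸ Pa

σ = 241 MPa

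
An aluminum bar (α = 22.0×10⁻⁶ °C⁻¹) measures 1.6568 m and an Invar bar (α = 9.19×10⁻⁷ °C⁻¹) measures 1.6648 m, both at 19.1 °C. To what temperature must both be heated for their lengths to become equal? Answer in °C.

Equal length when α₁L₁ΔT − α₂L₂ΔT = L₂ − L₁ = 8.00×10⁻³ m
α₁L₁ = 3.64496×10⁻⁵, α₂L₂ = 1.5299512×10⁻⁶ → Δ(αL) = 3.49196488×10⁻⁵ m/K
ΔT = 8.00×10⁻³ / 3.49196488×10⁻⁵ = 229.097 K, so T = 19.1 + 229.097 = 248.197 °C

T = 248.2 °C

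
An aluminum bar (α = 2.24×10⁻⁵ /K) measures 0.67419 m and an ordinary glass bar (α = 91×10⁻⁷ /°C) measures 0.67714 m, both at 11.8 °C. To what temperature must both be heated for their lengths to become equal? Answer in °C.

Equal length when α₁L₁ΔT − α₂L₂ΔT = L₂ − L₁ = 2.95×10⁻³ m
α₁L₁ = 1.5101856×10⁻⁵, α₂L₂ = 6.161974×10⁻⁶ → Δ(αL) = 8.939882×10⁻⁶ m/K
ΔT = 2.95×10⁻³ / 8.939882×10⁻⁶ = 329.982 K, so T = 11.8 + 329.982 = 341.782 °C

T = 341.8 °C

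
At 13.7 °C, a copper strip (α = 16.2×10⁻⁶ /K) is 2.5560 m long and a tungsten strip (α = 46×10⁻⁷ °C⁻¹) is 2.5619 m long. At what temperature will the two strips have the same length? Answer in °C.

T = 212.9 °C

L₁(1 + α₁ΔT) = L₂(1 + α₂ΔT) ⇒ ΔT = (L₂ − L₁)/(α₁L₁ − α₂L₂)
L₂ − L₁ = 2.5619 − 2.5560 = 5.90×10⁻³ m
α₁L₁ − α₂L₂ = 16.2×10⁻⁶×2.5560 − 46×10⁻⁷×2.5619 = 2.962246×10⁻⁵ m/K
ΔT = 5.90×10⁻³ / 2.962246×10⁻⁵ = 199.173 K
T = 13.7 + 199.173 = 212.873 °C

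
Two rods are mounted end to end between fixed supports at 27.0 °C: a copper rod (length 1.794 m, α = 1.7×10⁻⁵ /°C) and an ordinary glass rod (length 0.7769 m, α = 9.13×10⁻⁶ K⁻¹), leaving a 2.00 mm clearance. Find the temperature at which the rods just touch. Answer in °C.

T = 80.2 °C

α₁L₁ = 3.0498×10⁻⁵ m/K, α₂L₂ = 7.093097×10⁻⁶ m/K → total 3.7591097×10⁻⁵ m/K
ΔT = g/(α₁L₁+α₂L₂) = 2.00×10⁻³ / 3.7591097×10⁻⁵ = 53.204 K
T = 27.0 + 53.204 = 80.204 °C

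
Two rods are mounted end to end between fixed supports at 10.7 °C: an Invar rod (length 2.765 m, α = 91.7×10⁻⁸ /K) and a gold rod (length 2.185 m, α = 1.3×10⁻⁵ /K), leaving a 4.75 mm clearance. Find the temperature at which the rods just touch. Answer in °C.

T = 164 °C

α₁L₁ = 2.535505×10⁻⁶ m/K, α₂L₂ = 2.8405×10⁻⁵ m/K → total 3.0940505×10⁻⁵ m/K
ΔT = g/(α₁L₁+α₂L₂) = 4.75×10⁻³ / 3.0940505×10⁻⁵ = 153.52 K
T = 10.7 + 153.52 = 164.22 °C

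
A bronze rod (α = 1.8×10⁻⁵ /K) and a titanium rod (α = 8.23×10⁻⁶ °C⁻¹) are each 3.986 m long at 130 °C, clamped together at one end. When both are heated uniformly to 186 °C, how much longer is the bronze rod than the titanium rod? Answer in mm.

ΔT = 56 K
bronze: ΔL = 1.8×10⁻⁵ × 3.986 m × 56 = 4.0179×10⁻³ m = 4.0179 mm
titanium: ΔL = 8.23×10⁻⁶ × 3.986 m × 56 = 1.8371×10⁻³ m = 1.8371 mm
difference = 4.0179 − 1.8371 = 2.1808 mm

2.18 mm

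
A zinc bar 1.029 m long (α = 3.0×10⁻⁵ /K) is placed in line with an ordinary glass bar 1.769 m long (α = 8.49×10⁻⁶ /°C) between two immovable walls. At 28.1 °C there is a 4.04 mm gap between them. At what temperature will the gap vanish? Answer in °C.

Gap closes when ΔL₁ + ΔL₂ = 4.04 mm = 4.04×10⁻³ m
(α₁L₁ + α₂L₂)ΔT = g
α₁L₁ + α₂L₂ = 3.0×10⁻⁵×1.029 + 8.49×10⁻⁶×1.769 = 4.588881×10⁻⁵ m/K
ΔT = 4.04×10⁻³ / 4.588881×10⁻⁵ = 88.04 K
T = 28.1 + 88.04 = 116.14 °C

T = 116 °C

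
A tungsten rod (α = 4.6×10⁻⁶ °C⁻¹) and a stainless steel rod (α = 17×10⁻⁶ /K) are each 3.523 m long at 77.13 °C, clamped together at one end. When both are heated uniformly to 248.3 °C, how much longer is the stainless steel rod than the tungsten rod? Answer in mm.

7.48 mm

ΔT = 171.17 K
tungsten: ΔL = 4.6×10⁻⁶ × 3.523 m × 171.17 = 2.7739×10⁻³ m = 2.7739 mm
stainless steel: ΔL = 17×10⁻⁶ × 3.523 m × 171.17 = 1.0252×10⁻² m = 10.252 mm
difference = 10.252 − 2.7739 = 7.4781 mm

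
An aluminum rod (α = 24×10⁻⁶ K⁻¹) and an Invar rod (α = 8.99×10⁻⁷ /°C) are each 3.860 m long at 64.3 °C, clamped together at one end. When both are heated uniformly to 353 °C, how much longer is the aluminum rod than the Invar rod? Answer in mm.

ΔT = 288.7 K
aluminum: ΔL = 24×10⁻⁶ × 3.860 m × 288.7 = 2.6745×10⁻² m = 26.745 mm
Invar: ΔL = 8.99×10⁻⁷ × 3.860 m × 288.7 = 1.0018×10⁻³ m = 1.0018 mm
difference = 26.745 − 1.0018 = 25.7432 mm

25.7 mm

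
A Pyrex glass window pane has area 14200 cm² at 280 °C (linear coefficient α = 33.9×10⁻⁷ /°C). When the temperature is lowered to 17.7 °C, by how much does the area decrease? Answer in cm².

ΔA = 25.3 cm²

Area coefficient ≈ 2α; |ΔT| = 262.3 K
ΔA = 2αA₀ΔT = 2(33.9×10⁻⁷)(14200)(262.3) = 25.3 cm²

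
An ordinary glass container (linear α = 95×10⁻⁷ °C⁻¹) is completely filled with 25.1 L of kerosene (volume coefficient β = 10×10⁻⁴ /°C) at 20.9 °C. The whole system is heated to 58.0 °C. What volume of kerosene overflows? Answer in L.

The container also expands: β_container ≈ 3α = 2.85×10⁻⁵ /K
Net overflow = V₀(β_liq − 3α_cont)ΔT
β − 3α = 1.00×10⁻³ − 2.85×10⁻⁵ = 9.715×10⁻⁴ /K; ΔT = 37.1 K
ΔV = 25.1 × 9.715×10⁻⁴ × 37.1 = 0.905 L

0.905 L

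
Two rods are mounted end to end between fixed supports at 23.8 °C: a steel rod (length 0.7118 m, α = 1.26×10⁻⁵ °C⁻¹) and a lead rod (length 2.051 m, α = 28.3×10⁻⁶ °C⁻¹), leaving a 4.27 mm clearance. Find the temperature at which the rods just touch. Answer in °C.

Gap closes when ΔL₁ + ΔL₂ = 4.27 mm = 4.27×10⁻³ m
(α₁L₁ + α₂L₂)ΔT = g
α₁L₁ + α₂L₂ = 1.26×10⁻⁵×0.7118 + 28.3×10⁻⁶×2.051 = 6.701198×10⁻⁵ m/K
ΔT = 4.27×10⁻³ / 6.701198×10⁻⁵ = 63.720 K
T = 23.8 + 63.720 = 87.520 °C

T = 87.5 °C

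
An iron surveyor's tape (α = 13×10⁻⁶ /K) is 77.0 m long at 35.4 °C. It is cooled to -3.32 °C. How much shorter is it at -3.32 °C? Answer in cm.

ΔL = 3.88 cm

|ΔT| = |-3.32 − 35.4| = 38.72 K
ΔL = αL₀ΔT = (13×10⁻⁶)(77.0)(38.72) = 3.88×10⁻² m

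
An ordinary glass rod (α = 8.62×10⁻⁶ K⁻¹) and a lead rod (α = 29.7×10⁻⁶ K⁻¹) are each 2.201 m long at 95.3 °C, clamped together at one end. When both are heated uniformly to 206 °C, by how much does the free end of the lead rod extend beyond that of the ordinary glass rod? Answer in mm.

5.14 mm

ΔT = 110.7 K
ordinary glass: ΔL = 8.62×10⁻⁶ × 2.201 m × 110.7 = 2.1003×10⁻³ m = 2.1003 mm
lead: ΔL = 29.7×10⁻⁶ × 2.201 m × 110.7 = 7.2364×10⁻³ m = 7.2364 mm
difference = 7.2364 − 2.1003 = 5.1361 mm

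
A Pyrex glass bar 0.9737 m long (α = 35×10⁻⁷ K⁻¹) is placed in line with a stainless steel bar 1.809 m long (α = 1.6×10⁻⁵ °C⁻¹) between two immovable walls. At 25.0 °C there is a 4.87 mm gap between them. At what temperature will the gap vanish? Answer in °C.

T = 176 °C

α₁L₁ = 3.40795×10⁻⁶ m/K, α₂L₂ = 2.8944×10⁻⁵ m/K → total 3.235195×10⁻⁵ m/K
ΔT = g/(α₁L₁+α₂L₂) = 4.87×10⁻³ / 3.235195×10⁻⁵ = 150.53 K
T = 25.0 + 150.53 = 175.53 °C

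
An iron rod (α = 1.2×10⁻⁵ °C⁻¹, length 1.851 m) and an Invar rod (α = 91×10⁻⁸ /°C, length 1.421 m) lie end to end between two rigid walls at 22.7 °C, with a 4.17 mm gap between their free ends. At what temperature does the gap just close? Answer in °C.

T = 200 °C

α₁L₁ = 2.2212×10⁻⁵ m/K, α₂L₂ = 1.29311×10⁻⁶ m/K → total 2.350511×10⁻⁵ m/K
ΔT = g/(α₁L₁+α₂L₂) = 4.17×10⁻³ / 2.350511×10⁻⁵ = 177.41 K
T = 22.7 + 177.41 = 200.11 °C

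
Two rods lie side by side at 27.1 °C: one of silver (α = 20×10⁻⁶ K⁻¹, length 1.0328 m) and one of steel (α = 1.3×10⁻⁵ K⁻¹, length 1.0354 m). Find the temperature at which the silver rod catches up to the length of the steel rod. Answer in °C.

L₁(1 + α₁ΔT) = L₂(1 + α₂ΔT) ⇒ ΔT = (L₂ − L₁)/(α₁L₁ − α₂L₂)
L₂ − L₁ = 1.0354 − 1.0328 = 2.60×10⁻³ m
α₁L₁ − α₂L₂ = 20×10⁻⁶×1.0328 − 1.3×10⁻⁵×1.0354 = 7.1958×10⁻⁶ m/K
ΔT = 2.60×10⁻³ / 7.1958×10⁻⁶ = 361.322 K
T = 27.1 + 361.322 = 388.422 °C

T = 388.4 °C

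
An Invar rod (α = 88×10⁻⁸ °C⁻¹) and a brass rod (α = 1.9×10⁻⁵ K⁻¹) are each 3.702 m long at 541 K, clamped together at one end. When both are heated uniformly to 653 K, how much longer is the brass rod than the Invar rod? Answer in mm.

ΔT = 112 K
Invar: ΔL = 88×10⁻⁸ × 3.702 m × 112 = 3.6487×10⁻⁴ m = 0.36487 mm
brass: ΔL = 1.9×10⁻⁵ × 3.702 m × 112 = 7.8779×10⁻³ m = 7.8779 mm
difference = 7.8779 − 0.36487 = 7.51303 mm

7.51 mm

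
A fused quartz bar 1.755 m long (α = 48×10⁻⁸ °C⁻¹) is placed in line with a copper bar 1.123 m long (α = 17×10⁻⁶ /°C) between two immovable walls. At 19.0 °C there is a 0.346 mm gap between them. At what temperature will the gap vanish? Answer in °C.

Gap closes when ΔL₁ + ΔL₂ = 0.346 mm = 3.46×10⁻⁴ m
(α₁L₁ + α₂L₂)ΔT = g
α₁L₁ + α₂L₂ = 48×10⁻⁸×1.755 + 17×10⁻⁶×1.123 = 1.99334×10⁻⁵ m/K
ΔT = 3.46×10⁻⁴ / 1.99334×10⁻⁵ = 17.358 K
T = 19.0 + 17.358 = 36.358 °C

T = 36.4 °C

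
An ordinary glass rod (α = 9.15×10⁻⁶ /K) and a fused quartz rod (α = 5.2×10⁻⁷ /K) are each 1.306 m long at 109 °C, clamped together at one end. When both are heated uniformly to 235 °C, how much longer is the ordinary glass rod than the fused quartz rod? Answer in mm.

ΔT = 126 K
ordinary glass: ΔL = 9.15×10⁻⁶ × 1.306 m × 126 = 1.5057×10⁻³ m = 1.5057 mm
fused quartz: ΔL = 5.2×10⁻⁷ × 1.306 m × 126 = 8.5569×10⁻⁵ m = 0.085569 mm
difference = 1.5057 − 0.085569 = 1.420131 mm

1.42 mm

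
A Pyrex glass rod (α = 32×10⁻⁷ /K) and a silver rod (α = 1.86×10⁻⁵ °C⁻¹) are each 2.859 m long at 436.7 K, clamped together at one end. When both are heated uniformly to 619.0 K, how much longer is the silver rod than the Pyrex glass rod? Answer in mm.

ΔT = 182.3 K
Pyrex glass: ΔL = 32×10⁻⁷ × 2.859 m × 182.3 = 1.6678×10⁻³ m = 1.6678 mm
silver: ΔL = 1.86×10⁻⁵ × 2.859 m × 182.3 = 9.6942×10⁻³ m = 9.6942 mm
difference = 9.6942 − 1.6678 = 8.0264 mm

8.03 mm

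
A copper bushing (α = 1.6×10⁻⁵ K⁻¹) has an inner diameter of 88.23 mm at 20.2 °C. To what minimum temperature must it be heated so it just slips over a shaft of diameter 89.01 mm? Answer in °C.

Required Δd = 89.01 − 88.23 = 0.78 mm
Δd = αd₀ΔT ⇒ ΔT = Δd/(αd₀) = 0.78 / (1.6×10⁻⁵ × 88.23) = 552.53 K
T_min = 20.2 + 552.53 = 572.73 °C

T = 573 °C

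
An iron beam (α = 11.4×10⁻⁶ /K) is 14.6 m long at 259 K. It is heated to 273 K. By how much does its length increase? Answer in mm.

ΔL = 2.33 mm

|ΔT| = |273 − 259| = 14 K
ΔL = αL₀ΔT = (11.4×10⁻⁶)(14.6)(14) = 2.33×10⁻³ m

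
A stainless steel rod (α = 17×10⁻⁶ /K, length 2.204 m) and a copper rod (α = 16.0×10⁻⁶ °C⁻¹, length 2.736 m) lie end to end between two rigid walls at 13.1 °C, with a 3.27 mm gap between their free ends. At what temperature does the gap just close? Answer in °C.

Gap closes when ΔL₁ + ΔL₂ = 3.27 mm = 3.27×10⁻³ m
(α₁L₁ + α₂L₂)ΔT = g
α₁L₁ + α₂L₂ = 17×10⁻⁶×2.204 + 16.0×10⁻⁶×2.736 = 8.1244×10⁻⁵ m/K
ΔT = 3.27×10⁻³ / 8.1244×10⁻⁵ = 40.249 K
T = 13.1 + 40.249 = 53.349 °C

T = 53.3 °C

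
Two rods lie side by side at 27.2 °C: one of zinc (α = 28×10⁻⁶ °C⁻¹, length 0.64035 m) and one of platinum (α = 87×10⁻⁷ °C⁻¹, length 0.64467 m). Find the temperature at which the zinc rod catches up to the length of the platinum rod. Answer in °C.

Equal length when α₁L₁ΔT − α₂L₂ΔT = L₂ − L₁ = 4.32×10⁻³ m
α₁L₁ = 1.79298×10⁻⁵, α₂L₂ = 5.608629×10⁻⁶ → Δ(αL) = 1.2321171×10⁻⁵ m/K
ΔT = 4.32×10⁻³ / 1.2321171×10⁻⁵ = 350.616 K, so T = 27.2 + 350.616 = 377.816 °C

T = 377.8 °C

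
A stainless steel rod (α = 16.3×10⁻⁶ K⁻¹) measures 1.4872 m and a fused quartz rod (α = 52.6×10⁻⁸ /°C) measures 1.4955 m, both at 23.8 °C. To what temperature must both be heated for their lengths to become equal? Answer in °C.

L₁(1 + α₁ΔT) = L₂(1 + α₂ΔT) ⇒ ΔT = (L₂ − L₁)/(α₁L₁ − α₂L₂)
L₂ − L₁ = 1.4955 − 1.4872 = 8.30×10⁻³ m
α₁L₁ − α₂L₂ = 16.3×10⁻⁶×1.4872 − 52.6×10⁻⁸×1.4955 = 2.3454727×10⁻⁵ m/K
ΔT = 8.30×10⁻³ / 2.3454727×10⁻⁵ = 353.873 K
T = 23.8 + 353.873 = 377.673 °C

T = 377.7 °C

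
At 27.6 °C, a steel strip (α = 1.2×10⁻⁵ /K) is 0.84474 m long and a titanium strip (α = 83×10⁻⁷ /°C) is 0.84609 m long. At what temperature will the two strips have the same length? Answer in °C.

L₁(1 + α₁ΔT) = L₂(1 + α₂ΔT) ⇒ ΔT = (L₂ − L₁)/(α₁L₁ − α₂L₂)
L₂ − L₁ = 0.84609 − 0.84474 = 1.35×10⁻³ m
α₁L₁ − α₂L₂ = 1.2×10⁻⁵×0.84474 − 83×10⁻⁷×0.84609 = 3.114333×10⁻⁶ m/K
ΔT = 1.35×10⁻³ / 3.114333×10⁻⁶ = 433.480 K
T = 27.6 + 433.480 = 461.080 °C

T = 461.1 °C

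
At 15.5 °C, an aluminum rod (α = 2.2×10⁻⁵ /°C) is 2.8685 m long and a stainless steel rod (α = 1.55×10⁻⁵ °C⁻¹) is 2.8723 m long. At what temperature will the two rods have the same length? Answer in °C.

T = 220.0 °C

Equal length when α₁L₁ΔT − α₂L₂ΔT = L₂ − L₁ = 3.80×10⁻³ m
α₁L₁ = 6.3107×10⁻⁵, α₂L₂ = 4.452065×10⁻⁵ → Δ(αL) = 1.858635×10⁻⁵ m/K
ΔT = 3.80×10⁻³ / 1.858635×10⁻⁵ = 204.451 K, so T = 15.5 + 204.451 = 219.951 °C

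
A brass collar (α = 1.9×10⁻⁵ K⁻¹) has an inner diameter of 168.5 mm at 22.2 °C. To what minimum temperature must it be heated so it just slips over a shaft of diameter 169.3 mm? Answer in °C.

T = 272 °C

Required Δd = 169.3 − 168.5 = 0.8 mm
Δd = αd₀ΔT ⇒ ΔT = Δd/(αd₀) = 0.8 / (1.9×10⁻⁵ × 168.5) = 249.88 K
T_min = 22.2 + 249.88 = 272.08 °C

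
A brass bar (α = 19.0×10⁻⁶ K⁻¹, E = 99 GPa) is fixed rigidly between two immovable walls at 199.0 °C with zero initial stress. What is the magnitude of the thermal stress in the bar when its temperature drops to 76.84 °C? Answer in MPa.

Fully constrained: the free strain ε = αΔT is blocked, so σ = Eε = EαΔT.
|ΔT| = 122.16 K
σ = 99.0×10⁹ × 19.0×10⁻⁶ × 122.16 = 2.30×10⁸ Pa

σ = 230 MPa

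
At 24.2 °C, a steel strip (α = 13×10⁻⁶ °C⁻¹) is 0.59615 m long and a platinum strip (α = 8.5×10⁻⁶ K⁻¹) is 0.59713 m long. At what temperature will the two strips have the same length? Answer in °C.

L₁(1 + α₁ΔT) = L₂(1 + α₂ΔT) ⇒ ΔT = (L₂ − L₁)/(α₁L₁ − α₂L₂)
L₂ − L₁ = 0.59713 − 0.59615 = 9.80×10⁻⁴ m
α₁L₁ − α₂L₂ = 13×10⁻⁶×0.59615 − 8.5×10⁻⁶×0.59713 = 2.674345×10⁻⁶ m/K
ΔT = 9.80×10⁻⁴ / 2.674345×10⁻⁶ = 366.445 K
T = 24.2 + 366.445 = 390.645 °C

T = 390.6 °C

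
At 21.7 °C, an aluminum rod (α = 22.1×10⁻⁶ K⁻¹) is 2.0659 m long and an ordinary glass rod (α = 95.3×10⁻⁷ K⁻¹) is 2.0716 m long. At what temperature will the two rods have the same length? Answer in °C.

T = 241.7 °C

L₁(1 + α₁ΔT) = L₂(1 + α₂ΔT) ⇒ ΔT = (L₂ − L₁)/(α₁L₁ − α₂L₂)
L₂ − L₁ = 2.0716 − 2.0659 = 5.70×10⁻³ m
α₁L₁ − α₂L₂ = 22.1×10⁻⁶×2.0659 − 95.3×10⁻⁷×2.0716 = 2.5914042×10⁻⁵ m/K
ΔT = 5.70×10⁻³ / 2.5914042×10⁻⁵ = 219.958 K
T = 21.7 + 219.958 = 241.658 °C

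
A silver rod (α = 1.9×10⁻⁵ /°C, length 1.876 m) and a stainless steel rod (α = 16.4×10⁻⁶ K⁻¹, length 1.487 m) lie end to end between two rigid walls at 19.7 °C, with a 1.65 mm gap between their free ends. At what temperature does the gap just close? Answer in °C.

Gap closes when ΔL₁ + ΔL₂ = 1.65 mm = 1.65×10⁻³ m
(α₁L₁ + α₂L₂)ΔT = g
α₁L₁ + α₂L₂ = 1.9×10⁻⁵×1.876 + 16.4×10⁻⁶×1.487 = 6.00308×10⁻⁵ m/K
ΔT = 1.65×10⁻³ / 6.00308×10⁻⁵ = 27.486 K
T = 19.7 + 27.486 = 47.186 °C

T = 47.2 °C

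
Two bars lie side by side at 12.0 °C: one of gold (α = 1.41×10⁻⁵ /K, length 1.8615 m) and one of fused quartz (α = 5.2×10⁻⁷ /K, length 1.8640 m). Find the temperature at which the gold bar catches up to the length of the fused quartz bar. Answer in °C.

T = 110.9 °C

Equal length when α₁L₁ΔT − α₂L₂ΔT = L₂ − L₁ = 2.50×10⁻³ m
α₁L₁ = 2.624715×10⁻⁵, α₂L₂ = 9.6928×10⁻⁷ → Δ(αL) = 2.527787×10⁻⁵ m/K
ΔT = 2.50×10⁻³ / 2.527787×10⁻⁵ = 98.901 K, so T = 12.0 + 98.901 = 110.901 °C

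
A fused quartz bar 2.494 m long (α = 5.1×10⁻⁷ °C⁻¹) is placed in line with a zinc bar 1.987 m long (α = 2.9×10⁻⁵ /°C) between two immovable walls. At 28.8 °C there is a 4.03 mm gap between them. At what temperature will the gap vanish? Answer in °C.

T = 97.2 °C

α₁L₁ = 1.27194×10⁻⁶ m/K, α₂L₂ = 5.7623×10⁻⁵ m/K → total 5.889494×10⁻⁵ m/K
ΔT = g/(α₁L₁+α₂L₂) = 4.03×10⁻³ / 5.889494×10⁻⁵ = 68.427 K
T = 28.8 + 68.427 = 97.227 °C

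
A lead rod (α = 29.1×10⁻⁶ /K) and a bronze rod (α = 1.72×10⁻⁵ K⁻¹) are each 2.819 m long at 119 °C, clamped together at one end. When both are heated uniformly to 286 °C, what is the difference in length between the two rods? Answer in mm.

ΔT = 167 K
lead: ΔL = 29.1×10⁻⁶ × 2.819 m × 167 = 1.3699×10⁻² m = 13.699 mm
bronze: ΔL = 1.72×10⁻⁵ × 2.819 m × 167 = 8.0973×10⁻³ m = 8.0973 mm
difference = 13.699 − 8.0973 = 5.6017 mm

5.60 mm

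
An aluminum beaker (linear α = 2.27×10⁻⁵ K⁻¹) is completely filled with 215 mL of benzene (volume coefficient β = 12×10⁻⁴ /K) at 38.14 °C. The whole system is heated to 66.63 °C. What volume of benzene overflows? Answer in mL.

The beaker also expands: β_container ≈ 3α = 6.81×10⁻⁵ /K
Net overflow = V₀(β_liq − 3α_cont)ΔT
β − 3α = 1.20×10⁻³ − 6.81×10⁻⁵ = 1.1319×10⁻³ /K; ΔT = 28.49 K
ΔV = 215 × 1.1319×10⁻³ × 28.49 = 6.93 mL

6.93 mL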